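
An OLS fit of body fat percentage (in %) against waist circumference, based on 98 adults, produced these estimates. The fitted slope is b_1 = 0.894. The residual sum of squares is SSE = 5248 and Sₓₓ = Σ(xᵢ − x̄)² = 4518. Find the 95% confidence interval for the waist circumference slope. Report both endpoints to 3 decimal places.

(0.676, 1.112)

MSE = SSE/(n − 2) = 5248/96 = 54.6667.
SE(b_1) = √(MSE/Sₓₓ) = √(54.6667/4518) = 0.109999.
df = n − 2 = 96.
t* = t_{0.025, 96} = 1.984984.
Margin = t* × SE = 1.984984 × 0.109999 = 0.21835.
CI: 0.894 ± 0.21835 → (0.676, 1.112).
With 95% confidence, each one-unit increase in waist circumference is associated with a change of between 0.676 and 1.112 % in body fat percentage.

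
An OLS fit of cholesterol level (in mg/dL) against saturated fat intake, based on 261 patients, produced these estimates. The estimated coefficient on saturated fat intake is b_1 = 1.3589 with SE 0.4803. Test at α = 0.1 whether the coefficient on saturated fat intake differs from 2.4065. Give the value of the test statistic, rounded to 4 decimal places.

H₀: β₁ = 2.4065 vs H₁: β₁ ≠ 2.4065.
t = (b_1 − β₁⁰)/SE = (1.3589 − 2.4065) / 0.4803 = -2.1811.
df = n − 2 = 261 − 2 = 259.
Two-sided p ≈ 0.0301, which is < 0.1, so reject H₀.
There is evidence that the true slope on saturated fat intake differs from 2.4065 mg/dL per unit.

t = -2.1811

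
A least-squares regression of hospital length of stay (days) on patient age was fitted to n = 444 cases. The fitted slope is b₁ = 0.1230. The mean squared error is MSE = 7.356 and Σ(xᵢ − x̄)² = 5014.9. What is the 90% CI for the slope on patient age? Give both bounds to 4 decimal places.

(0.0599, 0.1861)

SE(b₁) = √(MSE/Sₓₓ) = √(7.356/5014.9) = 0.0382992.
df = n − 2 = 442.
t* = t_{0.05, 442} = 1.648308.
Margin = t* × SE = 1.648308 × 0.0382992 = 0.063129.
CI: 0.1230 ± 0.063129 → (0.0599, 0.1861).
With 90% confidence, each one-unit increase in patient age is associated with a change of between 0.0599 and 0.1861 days in hospital length of stay.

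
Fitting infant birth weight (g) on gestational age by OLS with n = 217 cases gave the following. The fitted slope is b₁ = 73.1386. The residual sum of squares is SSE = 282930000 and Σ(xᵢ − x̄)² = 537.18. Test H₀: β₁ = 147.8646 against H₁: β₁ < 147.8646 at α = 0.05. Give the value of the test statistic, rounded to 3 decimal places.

MSE = SSE/(n − 2) = 282930000/215 = 1.31595e+06.
SE(b₁) = √(MSE/Sₓₓ) = √(1.31595e+06/537.18) = 49.4949.
t = (73.1386 − 147.8646) / 49.4949 = -1.510.
df = n − 2 = 215.
One-sided p ≈ 0.0663, which is ≥ 0.05, so fail to reject H₀.
The data do not give significant evidence that the true slope on gestational age is below 147.8646 g per unit.

t = -1.510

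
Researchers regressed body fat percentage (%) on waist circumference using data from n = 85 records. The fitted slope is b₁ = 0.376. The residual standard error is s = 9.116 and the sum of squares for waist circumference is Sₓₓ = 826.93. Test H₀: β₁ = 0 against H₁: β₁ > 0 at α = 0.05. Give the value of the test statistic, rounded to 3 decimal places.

SE(b₁) = s/√Sₓₓ = 9.116/√826.93 = 0.317008.
t = 0.376 / 0.317008 = 1.186.
df = n − 2 = 83.
One-sided p ≈ 0.1195, which is ≥ 0.05, so fail to reject H₀.
The data do not give significant evidence that the true slope on waist circumference is positive.

t = 1.186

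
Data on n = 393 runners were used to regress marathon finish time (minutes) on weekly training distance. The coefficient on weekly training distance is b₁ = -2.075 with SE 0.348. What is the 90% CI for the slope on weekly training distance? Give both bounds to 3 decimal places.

df = n − 2 = 393 − 2 = 391.
t* = t_{0.05, 391} = 1.64876.
Margin = t* × SE = 1.64876 × 0.348 = 0.57377.
CI: -2.075 ± 0.57377 → (-2.649, -1.501).
With 90% confidence, each one-unit increase in weekly training distance is associated with a change of between -2.649 and -1.501 minutes in marathon finish time.

(-2.649, -1.501)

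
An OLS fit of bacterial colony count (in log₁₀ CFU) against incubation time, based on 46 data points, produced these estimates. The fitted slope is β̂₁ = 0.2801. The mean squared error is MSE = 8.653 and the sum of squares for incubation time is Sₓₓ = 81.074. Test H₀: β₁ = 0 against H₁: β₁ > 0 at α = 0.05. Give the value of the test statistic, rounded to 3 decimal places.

SE(β̂₁) = √(MSE/Sₓₓ) = √(8.653/81.074) = 0.326695.
t = 0.2801 / 0.326695 = 0.857.
df = n − 2 = 44.
One-sided p ≈ 0.1979, which is ≥ 0.05, so fail to reject H₀.
The data do not give significant evidence that the true slope on incubation time is positive.

t = 0.857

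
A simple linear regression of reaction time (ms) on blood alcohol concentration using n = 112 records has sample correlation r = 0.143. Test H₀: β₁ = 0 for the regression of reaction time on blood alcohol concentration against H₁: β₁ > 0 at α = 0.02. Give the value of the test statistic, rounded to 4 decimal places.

t = 1.5154

t = r·√(n − 2)/√(1 − r²) = 0.143·√110/√0.979551 = 1.5154.
df = n − 2 = 110.
One-sided p ≈ 0.0663, which is ≥ 0.02, so fail to reject H₀.
The data do not give significant evidence of a linear association between blood alcohol concentration and reaction time.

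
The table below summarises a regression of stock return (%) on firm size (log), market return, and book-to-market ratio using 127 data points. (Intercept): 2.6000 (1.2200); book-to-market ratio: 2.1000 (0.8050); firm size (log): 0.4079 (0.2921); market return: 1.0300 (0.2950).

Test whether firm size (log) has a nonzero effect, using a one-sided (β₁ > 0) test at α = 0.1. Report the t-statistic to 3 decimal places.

Read off: b = 0.4079, SE = 0.2921 for firm size (log).
H₀: β₁ = 0 vs H₁: β₁ > 0.
t = 0.4079 / 0.2921 = 1.396.
df = n − k − 1 = 127 − 3 − 1 = 123.
One-sided p ≈ 0.0825, which is < 0.1, so reject H₀.
There is evidence that the true slope on firm size (log) is positive, holding the other predictors fixed.

t = 1.396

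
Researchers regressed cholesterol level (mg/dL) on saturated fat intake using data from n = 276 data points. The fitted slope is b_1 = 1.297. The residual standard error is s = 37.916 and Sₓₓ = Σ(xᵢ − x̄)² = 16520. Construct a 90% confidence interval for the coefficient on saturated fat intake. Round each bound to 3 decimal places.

(0.810, 1.784)

SE(b_1) = s/√Sₓₓ = 37.916/√16520 = 0.294997.
df = n − 2 = 274.
t* = t_{0.05, 274} = 1.650434.
Margin = t* × SE = 1.650434 × 0.294997 = 0.48687.
CI: 1.297 ± 0.48687 → (0.810, 1.784).
With 90% confidence, each one-unit increase in saturated fat intake is associated with a change of between 0.810 and 1.784 mg/dL in cholesterol level.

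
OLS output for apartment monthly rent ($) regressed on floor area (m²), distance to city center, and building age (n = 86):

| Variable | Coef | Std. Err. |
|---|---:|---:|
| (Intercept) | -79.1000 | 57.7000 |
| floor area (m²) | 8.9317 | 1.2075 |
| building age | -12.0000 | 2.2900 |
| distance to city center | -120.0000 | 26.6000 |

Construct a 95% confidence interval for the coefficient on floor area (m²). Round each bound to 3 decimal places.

(6.530, 11.334)

Read off: b = 8.9317, SE = 1.2075 for floor area (m²).
df = n − k − 1 = 86 − 3 − 1 = 82.
t* = t_{0.025, 82} = 1.989319.
Margin = t* × SE = 1.989319 × 1.2075 = 2.40210.
CI: 8.9317 ± 2.40210 → (6.530, 11.334).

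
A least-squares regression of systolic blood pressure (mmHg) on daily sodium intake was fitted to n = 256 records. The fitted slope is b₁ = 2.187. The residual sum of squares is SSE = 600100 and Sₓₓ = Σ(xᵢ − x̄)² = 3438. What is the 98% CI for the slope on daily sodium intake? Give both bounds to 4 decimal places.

MSE = SSE/(n − 2) = 600100/254 = 2362.6.
SE(b₁) = √(MSE/Sₓₓ) = √(2362.6/3438) = 0.828976.
df = n − 2 = 254.
t* = t_{0.01, 254} = 2.341118.
Margin = t* × SE = 2.341118 × 0.828976 = 1.940731.
CI: 2.187 ± 1.940731 → (0.2463, 4.1277).
With 98% confidence, each one-unit increase in daily sodium intake is associated with a change of between 0.2463 and 4.1277 mmHg in systolic blood pressure.

(0.2463, 4.1277)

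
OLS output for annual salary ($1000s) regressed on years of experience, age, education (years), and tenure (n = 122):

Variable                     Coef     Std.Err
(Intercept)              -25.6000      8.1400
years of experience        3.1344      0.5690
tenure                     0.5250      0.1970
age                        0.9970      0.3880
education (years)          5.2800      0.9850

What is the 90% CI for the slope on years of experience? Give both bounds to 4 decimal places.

Read off: b = 3.1344, SE = 0.5690 for years of experience.
df = n − k − 1 = 122 − 4 − 1 = 117.
t* = t_{0.05, 117} = 1.657982.
Margin = t* × SE = 1.657982 × 0.5690 = 0.943392.
CI: 3.1344 ± 0.943392 → (2.1910, 4.0778).

(2.1910, 4.0778)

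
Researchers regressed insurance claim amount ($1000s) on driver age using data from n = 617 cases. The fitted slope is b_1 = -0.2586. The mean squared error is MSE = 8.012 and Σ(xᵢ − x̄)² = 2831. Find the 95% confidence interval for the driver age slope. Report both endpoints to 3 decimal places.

(-0.363, -0.154)

SE(b_1) = √(MSE/Sₓₓ) = √(8.012/2831) = 0.0531986.
df = n − 2 = 615.
t* = t_{0.025, 615} = 1.963829.
Margin = t* × SE = 1.963829 × 0.0531986 = 0.10447.
CI: -0.2586 ± 0.10447 → (-0.363, -0.154).
With 95% confidence, each one-unit increase in driver age is associated with a change of between -0.363 and -0.154 $1000s in insurance claim amount.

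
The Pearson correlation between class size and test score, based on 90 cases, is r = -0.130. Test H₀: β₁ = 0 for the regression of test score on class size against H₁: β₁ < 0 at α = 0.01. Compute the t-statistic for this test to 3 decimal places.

t = -1.230

t = r·√(n − 2)/√(1 − r²) = -0.130·√88/√0.9831 = -1.230.
df = n − 2 = 88.
One-sided p ≈ 0.1110, which is ≥ 0.01, so fail to reject H₀.
The data do not give significant evidence of a linear association between class size and test score.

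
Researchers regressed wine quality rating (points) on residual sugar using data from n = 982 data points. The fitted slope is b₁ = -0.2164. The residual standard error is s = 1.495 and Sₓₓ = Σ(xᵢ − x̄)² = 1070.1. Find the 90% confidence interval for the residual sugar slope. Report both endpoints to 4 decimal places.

(-0.2916, -0.1412)

SE(b₁) = s/√Sₓₓ = 1.495/√1070.1 = 0.0457013.
df = n − 2 = 980.
t* = t_{0.05, 980} = 1.64641.
Margin = t* × SE = 1.64641 × 0.0457013 = 0.075243.
CI: -0.2164 ± 0.075243 → (-0.2916, -0.1412).
With 90% confidence, each one-unit increase in residual sugar is associated with a change of between -0.2916 and -0.1412 points in wine quality rating.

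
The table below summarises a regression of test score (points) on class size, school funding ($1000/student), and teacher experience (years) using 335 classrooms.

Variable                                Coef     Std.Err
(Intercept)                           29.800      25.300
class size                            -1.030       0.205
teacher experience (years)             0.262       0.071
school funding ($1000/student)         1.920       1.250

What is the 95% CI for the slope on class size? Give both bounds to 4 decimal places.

Read off: b = -1.030, SE = 0.205 for class size.
df = n − k − 1 = 335 − 3 − 1 = 331.
t* = t_{0.025, 331} = 1.967157.
Margin = t* × SE = 1.967157 × 0.205 = 0.403267.
CI: -1.030 ± 0.403267 → (-1.4333, -0.6267).

(-1.4333, -0.6267)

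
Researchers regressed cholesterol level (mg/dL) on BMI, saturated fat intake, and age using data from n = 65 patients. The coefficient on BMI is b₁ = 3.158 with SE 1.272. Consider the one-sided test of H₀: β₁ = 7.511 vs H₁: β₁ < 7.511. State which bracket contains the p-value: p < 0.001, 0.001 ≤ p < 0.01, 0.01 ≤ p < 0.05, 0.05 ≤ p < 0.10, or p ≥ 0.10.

p < 0.001

t = (3.158 − 7.511) / 1.272 = -3.422.
df = n − k − 1 = 65 − 3 − 1 = 61.
One-sided p = P(T_{61} < t) ≈ 0.0006.
So p < 0.001.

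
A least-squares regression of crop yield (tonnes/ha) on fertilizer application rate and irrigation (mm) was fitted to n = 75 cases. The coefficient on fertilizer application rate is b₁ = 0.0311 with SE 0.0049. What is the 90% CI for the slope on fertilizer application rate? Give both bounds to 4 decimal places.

df = n − k − 1 = 75 − 2 − 1 = 72.
t* = t_{0.05, 72} = 1.666294.
Margin = t* × SE = 1.666294 × 0.0049 = 0.008165.
CI: 0.0311 ± 0.008165 → (0.0229, 0.0393).
With 90% confidence, each one-unit increase in fertilizer application rate is associated with a change of between 0.0229 and 0.0393 tonnes/ha in crop yield, holding the other predictors fixed.

(0.0229, 0.0393)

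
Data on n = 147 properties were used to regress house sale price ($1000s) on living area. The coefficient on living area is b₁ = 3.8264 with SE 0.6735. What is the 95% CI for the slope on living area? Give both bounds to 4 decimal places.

df = n − 2 = 147 − 2 = 145.
t* = t_{0.025, 145} = 1.97646.
Margin = t* × SE = 1.97646 × 0.6735 = 1.331146.
CI: 3.8264 ± 1.331146 → (2.4953, 5.1575).
With 95% confidence, each one-unit increase in living area is associated with a change of between 2.4953 and 5.1575 $1000s in house sale price.

(2.4953, 5.1575)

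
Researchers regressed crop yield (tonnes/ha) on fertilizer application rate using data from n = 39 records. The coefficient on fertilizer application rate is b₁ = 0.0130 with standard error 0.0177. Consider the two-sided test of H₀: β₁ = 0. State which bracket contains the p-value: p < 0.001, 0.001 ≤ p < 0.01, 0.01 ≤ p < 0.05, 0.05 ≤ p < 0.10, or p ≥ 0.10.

t = 0.0130 / 0.0177 = 0.734.
df = n − 2 = 39 − 2 = 37.
Two-sided p = 2·P(T_{37} > |t|) ≈ 0.4673.
So p ≥ 0.10.

p ≥ 0.10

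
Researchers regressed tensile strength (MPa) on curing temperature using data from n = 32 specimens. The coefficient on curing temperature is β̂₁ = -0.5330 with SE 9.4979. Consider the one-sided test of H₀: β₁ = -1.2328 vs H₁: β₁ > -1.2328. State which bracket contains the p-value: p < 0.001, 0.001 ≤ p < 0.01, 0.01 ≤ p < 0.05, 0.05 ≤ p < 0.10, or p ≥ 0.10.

t = (-0.5330 − (-1.2328)) / 9.4979 = 0.074.
df = n − 2 = 32 − 2 = 30.
One-sided p = P(T_{30} > t) ≈ 0.4709.
So p ≥ 0.10.

p ≥ 0.10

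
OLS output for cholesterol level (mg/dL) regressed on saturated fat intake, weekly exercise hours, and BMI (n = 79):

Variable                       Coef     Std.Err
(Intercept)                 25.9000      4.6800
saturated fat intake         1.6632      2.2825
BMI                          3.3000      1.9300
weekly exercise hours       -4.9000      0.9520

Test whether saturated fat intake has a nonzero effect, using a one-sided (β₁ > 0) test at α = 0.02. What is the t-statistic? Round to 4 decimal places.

Read off: b = 1.6632, SE = 2.2825 for saturated fat intake.
H₀: β₁ = 0 vs H₁: β₁ > 0.
t = 1.6632 / 2.2825 = 0.7287.
df = n − k − 1 = 79 − 3 − 1 = 75.
One-sided p ≈ 0.2342, which is ≥ 0.02, so fail to reject H₀.
The data do not give significant evidence that the true slope on saturated fat intake is positive, holding the other predictors fixed.

t = 0.7287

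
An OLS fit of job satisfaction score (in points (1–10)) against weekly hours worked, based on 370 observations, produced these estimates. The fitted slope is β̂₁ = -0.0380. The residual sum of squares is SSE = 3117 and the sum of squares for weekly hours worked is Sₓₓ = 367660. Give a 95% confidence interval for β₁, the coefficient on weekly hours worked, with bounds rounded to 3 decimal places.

(-0.047, -0.029)

MSE = SSE/(n − 2) = 3117/368 = 8.47011.
SE(β̂₁) = √(MSE/Sₓₓ) = √(8.47011/367660) = 0.00479978.
df = n − 2 = 368.
t* = t_{0.025, 368} = 1.966431.
Margin = t* × SE = 1.966431 × 0.00479978 = 0.00944.
CI: -0.0380 ± 0.00944 → (-0.047, -0.029).
With 95% confidence, each one-unit increase in weekly hours worked is associated with a change of between -0.047 and -0.029 points (1–10) in job satisfaction score.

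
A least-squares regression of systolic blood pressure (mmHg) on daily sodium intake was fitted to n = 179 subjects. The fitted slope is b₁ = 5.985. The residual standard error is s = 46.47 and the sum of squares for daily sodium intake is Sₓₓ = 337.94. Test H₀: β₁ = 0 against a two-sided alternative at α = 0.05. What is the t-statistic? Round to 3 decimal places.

SE(b₁) = s/√Sₓₓ = 46.47/√337.94 = 2.52786.
t = 5.985 / 2.52786 = 2.368.
df = n − 2 = 177.
Two-sided p ≈ 0.0190, which is < 0.05, so reject H₀.
There is evidence that daily sodium intake is associated with systolic blood pressure.

t = 2.368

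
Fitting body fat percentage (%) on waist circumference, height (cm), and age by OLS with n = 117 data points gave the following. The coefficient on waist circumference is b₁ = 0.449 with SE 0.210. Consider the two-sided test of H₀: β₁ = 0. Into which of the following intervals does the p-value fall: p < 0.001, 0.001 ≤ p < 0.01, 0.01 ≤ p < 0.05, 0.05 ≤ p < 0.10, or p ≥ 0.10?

0.01 ≤ p < 0.05

t = 0.449 / 0.210 = 2.138.
df = n − k − 1 = 117 − 3 − 1 = 113.
Two-sided p = 2·P(T_{113} > |t|) ≈ 0.0347.
So 0.01 ≤ p < 0.05.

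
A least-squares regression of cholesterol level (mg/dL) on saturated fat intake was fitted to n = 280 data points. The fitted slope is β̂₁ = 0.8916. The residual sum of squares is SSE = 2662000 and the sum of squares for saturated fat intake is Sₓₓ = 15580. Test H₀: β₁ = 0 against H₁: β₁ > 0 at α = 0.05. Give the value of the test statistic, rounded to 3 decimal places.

MSE = SSE/(n − 2) = 2662000/278 = 9575.54.
SE(β̂₁) = √(MSE/Sₓₓ) = √(9575.54/15580) = 0.783967.
t = 0.8916 / 0.783967 = 1.137.
df = n − 2 = 278.
One-sided p ≈ 0.1282, which is ≥ 0.05, so fail to reject H₀.
The data do not give significant evidence that the true slope on saturated fat intake is positive.

t = 1.137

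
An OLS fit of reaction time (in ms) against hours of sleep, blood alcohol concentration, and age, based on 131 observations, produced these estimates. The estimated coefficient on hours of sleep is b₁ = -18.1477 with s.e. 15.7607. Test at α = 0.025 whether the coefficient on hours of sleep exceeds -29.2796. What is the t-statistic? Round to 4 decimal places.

t = 0.7063

H₀: β₁ = -29.2796 vs H₁: β₁ > -29.2796.
t = (b₁ − β₁⁰)/SE = (-18.1477 − (-29.2796)) / 15.7607 = 0.7063.
df = n − k − 1 = 131 − 3 − 1 = 127.
One-sided p ≈ 0.2406, which is ≥ 0.025, so fail to reject H₀.
The data do not give significant evidence that the true slope on hours of sleep exceeds -29.2796 ms per unit, holding the other predictors fixed.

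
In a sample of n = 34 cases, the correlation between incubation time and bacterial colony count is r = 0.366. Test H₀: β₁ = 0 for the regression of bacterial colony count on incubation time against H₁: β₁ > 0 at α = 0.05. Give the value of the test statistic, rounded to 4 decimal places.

t = r·√(n − 2)/√(1 − r²) = 0.366·√32/√0.866044 = 2.2248.
df = n − 2 = 32.
One-sided p ≈ 0.0166, which is < 0.05, so reject H₀.
There is evidence of a linear association between incubation time and bacterial colony count.

t = 2.2248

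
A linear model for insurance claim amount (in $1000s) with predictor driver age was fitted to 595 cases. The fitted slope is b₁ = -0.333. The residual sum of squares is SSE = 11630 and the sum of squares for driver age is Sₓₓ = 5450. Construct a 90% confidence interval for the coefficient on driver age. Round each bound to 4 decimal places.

MSE = SSE/(n − 2) = 11630/593 = 19.6121.
SE(b₁) = √(MSE/Sₓₓ) = √(19.6121/5450) = 0.059988.
df = n − 2 = 593.
t* = t_{0.05, 593} = 1.647427.
Margin = t* × SE = 1.647427 × 0.059988 = 0.098826.
CI: -0.333 ± 0.098826 → (-0.4318, -0.2342).
With 90% confidence, each one-unit increase in driver age is associated with a change of between -0.4318 and -0.2342 $1000s in insurance claim amount.

(-0.4318, -0.2342)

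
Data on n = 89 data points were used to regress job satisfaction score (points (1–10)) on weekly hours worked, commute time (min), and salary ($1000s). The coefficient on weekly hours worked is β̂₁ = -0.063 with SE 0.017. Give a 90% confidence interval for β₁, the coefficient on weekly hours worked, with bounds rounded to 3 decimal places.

df = n − k − 1 = 89 − 3 − 1 = 85.
t* = t_{0.05, 85} = 1.662978.
Margin = t* × SE = 1.662978 × 0.017 = 0.02827.
CI: -0.063 ± 0.02827 → (-0.091, -0.035).
With 90% confidence, each one-unit increase in weekly hours worked is associated with a change of between -0.091 and -0.035 points (1–10) in job satisfaction score, holding the other predictors fixed.

(-0.091, -0.035)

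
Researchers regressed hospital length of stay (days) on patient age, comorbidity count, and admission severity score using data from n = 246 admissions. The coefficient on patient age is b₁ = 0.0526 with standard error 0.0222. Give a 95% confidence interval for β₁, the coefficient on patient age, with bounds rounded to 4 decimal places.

(0.0089, 0.0963)

df = n − k − 1 = 246 − 3 − 1 = 242.
t* = t_{0.025, 242} = 1.969815.
Margin = t* × SE = 1.969815 × 0.0222 = 0.043730.
CI: 0.0526 ± 0.043730 → (0.0089, 0.0963).
With 95% confidence, each one-unit increase in patient age is associated with a change of between 0.0089 and 0.0963 days in hospital length of stay, holding the other predictors fixed.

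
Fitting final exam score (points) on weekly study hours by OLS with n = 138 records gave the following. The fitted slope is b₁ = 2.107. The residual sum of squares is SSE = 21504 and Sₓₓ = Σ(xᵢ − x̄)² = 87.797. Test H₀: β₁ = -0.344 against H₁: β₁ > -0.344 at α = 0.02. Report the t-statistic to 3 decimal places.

MSE = SSE/(n − 2) = 21504/136 = 158.118.
SE(b₁) = √(MSE/Sₓₓ) = √(158.118/87.797) = 1.34199.
t = (2.107 − (-0.344)) / 1.34199 = 1.826.
df = n − 2 = 136.
One-sided p ≈ 0.0350, which is ≥ 0.02, so fail to reject H₀.
The data do not give significant evidence that the true slope on weekly study hours exceeds -0.344 points per unit.

t = 1.826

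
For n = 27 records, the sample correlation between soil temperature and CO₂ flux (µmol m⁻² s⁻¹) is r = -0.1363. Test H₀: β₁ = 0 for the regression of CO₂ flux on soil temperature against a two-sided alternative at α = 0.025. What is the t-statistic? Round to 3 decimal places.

t = -0.688

t = r·√(n − 2)/√(1 − r²) = -0.1363·√25/√0.981422 = -0.688.
df = n − 2 = 25.
Two-sided p ≈ 0.4978, which is ≥ 0.025, so fail to reject H₀.
The data do not give significant evidence of a linear association between soil temperature and CO₂ flux.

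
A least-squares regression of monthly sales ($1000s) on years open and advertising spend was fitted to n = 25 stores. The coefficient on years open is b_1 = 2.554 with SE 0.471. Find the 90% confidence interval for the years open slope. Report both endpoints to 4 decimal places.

df = n − k − 1 = 25 − 2 − 1 = 22.
t* = t_{0.05, 22} = 1.717144.
Margin = t* × SE = 1.717144 × 0.471 = 0.808775.
CI: 2.554 ± 0.808775 → (1.7452, 3.3628).
With 90% confidence, each one-unit increase in years open is associated with a change of between 1.7452 and 3.3628 $1000s in monthly sales, holding the other predictors fixed.

(1.7452, 3.3628)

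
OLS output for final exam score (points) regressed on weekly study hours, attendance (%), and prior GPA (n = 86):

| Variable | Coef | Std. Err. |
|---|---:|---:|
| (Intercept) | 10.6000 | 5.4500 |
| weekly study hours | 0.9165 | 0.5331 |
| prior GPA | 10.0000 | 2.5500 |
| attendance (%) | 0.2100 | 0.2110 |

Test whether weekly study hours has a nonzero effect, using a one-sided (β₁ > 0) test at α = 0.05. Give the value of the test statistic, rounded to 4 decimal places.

t = 1.7192

Read off: b = 0.9165, SE = 0.5331 for weekly study hours.
H₀: β₁ = 0 vs H₁: β₁ > 0.
t = 0.9165 / 0.5331 = 1.7192.
df = n − k − 1 = 86 − 3 − 1 = 82.
One-sided p ≈ 0.0447, which is < 0.05, so reject H₀.
There is evidence that the true slope on weekly study hours is positive, holding the other predictors fixed.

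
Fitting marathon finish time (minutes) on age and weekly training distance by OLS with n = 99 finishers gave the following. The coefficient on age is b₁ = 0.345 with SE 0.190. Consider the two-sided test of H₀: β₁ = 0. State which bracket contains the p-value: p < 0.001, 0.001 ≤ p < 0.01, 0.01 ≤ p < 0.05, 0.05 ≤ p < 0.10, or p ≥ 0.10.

0.05 ≤ p < 0.10

t = 0.345 / 0.190 = 1.816.
df = n − k − 1 = 99 − 2 − 1 = 96.
Two-sided p = 2·P(T_{96} > |t|) ≈ 0.0725.
So 0.05 ≤ p < 0.10.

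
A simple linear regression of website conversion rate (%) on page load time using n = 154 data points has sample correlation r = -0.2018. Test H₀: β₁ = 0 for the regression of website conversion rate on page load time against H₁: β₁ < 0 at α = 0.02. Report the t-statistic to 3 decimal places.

t = r·√(n − 2)/√(1 − r²) = -0.2018·√152/√0.959277 = -2.540.
df = n − 2 = 152.
One-sided p ≈ 0.0060, which is < 0.02, so reject H₀.
There is evidence of a linear association between page load time and website conversion rate.

t = -2.540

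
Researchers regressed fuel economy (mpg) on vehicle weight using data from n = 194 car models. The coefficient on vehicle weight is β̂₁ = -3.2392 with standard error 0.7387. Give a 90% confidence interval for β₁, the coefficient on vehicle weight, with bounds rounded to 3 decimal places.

(-4.460, -2.018)

df = n − 2 = 194 − 2 = 192.
t* = t_{0.05, 192} = 1.652829.
Margin = t* × SE = 1.652829 × 0.7387 = 1.22094.
CI: -3.2392 ± 1.22094 → (-4.460, -2.018).
With 90% confidence, each one-unit increase in vehicle weight is associated with a change of between -4.460 and -2.018 mpg in fuel economy.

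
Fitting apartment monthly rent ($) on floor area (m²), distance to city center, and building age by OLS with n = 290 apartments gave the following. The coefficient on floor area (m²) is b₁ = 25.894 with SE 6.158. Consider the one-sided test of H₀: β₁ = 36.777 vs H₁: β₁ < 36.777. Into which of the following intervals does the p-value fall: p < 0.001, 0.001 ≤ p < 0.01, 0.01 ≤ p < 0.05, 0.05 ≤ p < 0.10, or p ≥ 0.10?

0.01 ≤ p < 0.05

t = (25.894 − 36.777) / 6.158 = -1.767.
df = n − k − 1 = 290 − 3 − 1 = 286.
One-sided p = P(T_{286} < t) ≈ 0.0391.
So 0.01 ≤ p < 0.05.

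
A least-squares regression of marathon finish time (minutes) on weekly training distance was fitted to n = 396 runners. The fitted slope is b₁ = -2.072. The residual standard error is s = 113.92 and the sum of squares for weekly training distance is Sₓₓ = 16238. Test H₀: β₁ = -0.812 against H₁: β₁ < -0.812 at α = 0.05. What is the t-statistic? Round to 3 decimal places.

SE(b₁) = s/√Sₓₓ = 113.92/√16238 = 0.893992.
t = (-2.072 − (-0.812)) / 0.893992 = -1.409.
df = n − 2 = 394.
One-sided p ≈ 0.0798, which is ≥ 0.05, so fail to reject H₀.
The data do not give significant evidence that the true slope on weekly training distance is below -0.812 minutes per unit.

t = -1.409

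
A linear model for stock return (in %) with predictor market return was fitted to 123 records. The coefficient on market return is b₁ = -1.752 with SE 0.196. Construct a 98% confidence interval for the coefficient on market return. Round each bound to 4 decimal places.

df = n − 2 = 123 − 2 = 121.
t* = t_{0.01, 121} = 2.357561.
Margin = t* × SE = 2.357561 × 0.196 = 0.462082.
CI: -1.752 ± 0.462082 → (-2.2141, -1.2899).
With 98% confidence, each one-unit increase in market return is associated with a change of between -2.2141 and -1.2899 % in stock return.

(-2.2141, -1.2899)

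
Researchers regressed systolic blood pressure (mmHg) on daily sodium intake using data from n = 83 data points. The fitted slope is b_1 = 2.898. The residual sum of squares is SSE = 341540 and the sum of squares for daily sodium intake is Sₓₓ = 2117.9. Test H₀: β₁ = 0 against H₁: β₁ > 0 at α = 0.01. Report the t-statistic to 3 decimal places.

MSE = SSE/(n − 2) = 341540/81 = 4216.54.
SE(b_1) = √(MSE/Sₓₓ) = √(4216.54/2117.9) = 1.411.
t = 2.898 / 1.411 = 2.054.
df = n − 2 = 81.
One-sided p ≈ 0.0216, which is ≥ 0.01, so fail to reject H₀.
The data do not give significant evidence that the true slope on daily sodium intake is positive.

t = 2.054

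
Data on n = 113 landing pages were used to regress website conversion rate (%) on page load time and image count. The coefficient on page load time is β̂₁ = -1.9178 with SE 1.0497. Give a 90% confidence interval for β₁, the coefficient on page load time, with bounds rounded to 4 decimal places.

(-3.6591, -0.1765)

df = n − k − 1 = 113 − 2 − 1 = 110.
t* = t_{0.05, 110} = 1.658824.
Margin = t* × SE = 1.658824 × 1.0497 = 1.741268.
CI: -1.9178 ± 1.741268 → (-3.6591, -0.1765).
With 90% confidence, each one-unit increase in page load time is associated with a change of between -3.6591 and -0.1765 % in website conversion rate, holding the other predictors fixed.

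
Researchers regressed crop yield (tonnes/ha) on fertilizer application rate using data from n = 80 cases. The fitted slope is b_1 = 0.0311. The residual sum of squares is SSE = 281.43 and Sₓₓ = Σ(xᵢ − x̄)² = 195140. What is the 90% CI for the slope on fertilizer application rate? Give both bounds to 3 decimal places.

(0.024, 0.038)

MSE = SSE/(n − 2) = 281.43/78 = 3.60808.
SE(b_1) = √(MSE/Sₓₓ) = √(3.60808/195140) = 0.00429996.
df = n − 2 = 78.
t* = t_{0.05, 78} = 1.664625.
Margin = t* × SE = 1.664625 × 0.00429996 = 0.00716.
CI: 0.0311 ± 0.00716 → (0.024, 0.038).
With 90% confidence, each one-unit increase in fertilizer application rate is associated with a change of between 0.024 and 0.038 tonnes/ha in crop yield.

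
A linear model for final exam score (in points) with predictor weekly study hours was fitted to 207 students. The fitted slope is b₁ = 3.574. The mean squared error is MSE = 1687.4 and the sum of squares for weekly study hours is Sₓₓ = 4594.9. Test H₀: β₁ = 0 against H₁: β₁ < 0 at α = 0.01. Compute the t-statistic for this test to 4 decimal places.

SE(b₁) = √(MSE/Sₓₓ) = √(1687.4/4594.9) = 0.605998.
t = 3.574 / 0.605998 = 5.8977.
df = n − 2 = 205.
One-sided p ≈ 1.0000, which is ≥ 0.01, so fail to reject H₀.
The data do not give significant evidence that the true slope on weekly study hours is negative.

t = 5.8977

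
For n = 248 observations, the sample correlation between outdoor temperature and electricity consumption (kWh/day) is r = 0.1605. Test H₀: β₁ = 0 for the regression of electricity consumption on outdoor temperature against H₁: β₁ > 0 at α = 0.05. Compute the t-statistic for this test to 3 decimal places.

t = 2.550

t = r·√(n − 2)/√(1 − r²) = 0.1605·√246/√0.97424 = 2.550.
df = n − 2 = 246.
One-sided p ≈ 0.0057, which is < 0.05, so reject H₀.
There is evidence of a linear association between outdoor temperature and electricity consumption.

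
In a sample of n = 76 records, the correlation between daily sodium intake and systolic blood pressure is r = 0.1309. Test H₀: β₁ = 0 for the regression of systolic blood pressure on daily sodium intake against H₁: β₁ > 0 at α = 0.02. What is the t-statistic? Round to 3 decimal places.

t = 1.136

t = r·√(n − 2)/√(1 − r²) = 0.1309·√74/√0.982865 = 1.136.
df = n − 2 = 74.
One-sided p ≈ 0.1298, which is ≥ 0.02, so fail to reject H₀.
The data do not give significant evidence of a linear association between daily sodium intake and systolic blood pressure.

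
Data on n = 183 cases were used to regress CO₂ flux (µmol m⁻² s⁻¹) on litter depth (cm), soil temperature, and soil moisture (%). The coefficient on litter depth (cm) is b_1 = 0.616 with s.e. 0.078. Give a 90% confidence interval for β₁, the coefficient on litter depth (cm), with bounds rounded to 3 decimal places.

df = n − k − 1 = 183 − 3 − 1 = 179.
t* = t_{0.05, 179} = 1.653411.
Margin = t* × SE = 1.653411 × 0.078 = 0.12897.
CI: 0.616 ± 0.12897 → (0.487, 0.745).
With 90% confidence, each one-unit increase in litter depth (cm) is associated with a change of between 0.487 and 0.745 µmol m⁻² s⁻¹ in CO₂ flux, holding the other predictors fixed.

(0.487, 0.745)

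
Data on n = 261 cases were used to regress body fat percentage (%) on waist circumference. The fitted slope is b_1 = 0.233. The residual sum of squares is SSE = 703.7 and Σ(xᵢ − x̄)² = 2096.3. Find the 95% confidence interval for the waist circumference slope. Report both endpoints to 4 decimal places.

MSE = SSE/(n − 2) = 703.7/259 = 2.71699.
SE(b_1) = √(MSE/Sₓₓ) = √(2.71699/2096.3) = 0.0360012.
df = n − 2 = 259.
t* = t_{0.025, 259} = 1.969166.
Margin = t* × SE = 1.969166 × 0.0360012 = 0.070892.
CI: 0.233 ± 0.070892 → (0.1621, 0.3039).
With 95% confidence, each one-unit increase in waist circumference is associated with a change of between 0.1621 and 0.3039 % in body fat percentage.

(0.1621, 0.3039)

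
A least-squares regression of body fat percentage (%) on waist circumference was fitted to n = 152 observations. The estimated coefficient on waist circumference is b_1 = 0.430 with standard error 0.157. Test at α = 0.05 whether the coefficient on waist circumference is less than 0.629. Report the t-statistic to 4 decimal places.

t = -1.2675

H₀: β₁ = 0.629 vs H₁: β₁ < 0.629.
t = (b_1 − β₁⁰)/SE = (0.430 − 0.629) / 0.157 = -1.2675.
df = n − 2 = 152 − 2 = 150.
One-sided p ≈ 0.1035, which is ≥ 0.05, so fail to reject H₀.
The data do not give significant evidence that the true slope on waist circumference is below 0.629 % per unit.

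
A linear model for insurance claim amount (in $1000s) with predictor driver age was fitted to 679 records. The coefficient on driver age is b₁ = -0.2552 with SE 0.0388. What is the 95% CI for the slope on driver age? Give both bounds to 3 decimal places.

(-0.331, -0.179)

df = n − 2 = 679 − 2 = 677.
t* = t_{0.025, 677} = 1.963474.
Margin = t* × SE = 1.963474 × 0.0388 = 0.07618.
CI: -0.2552 ± 0.07618 → (-0.331, -0.179).
With 95% confidence, each one-unit increase in driver age is associated with a change of between -0.331 and -0.179 $1000s in insurance claim amount.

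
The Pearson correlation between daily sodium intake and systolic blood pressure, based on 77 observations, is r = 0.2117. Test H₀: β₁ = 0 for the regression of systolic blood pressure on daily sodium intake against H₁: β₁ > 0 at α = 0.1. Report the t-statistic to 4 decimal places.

t = 1.8759

t = r·√(n − 2)/√(1 − r²) = 0.2117·√75/√0.955183 = 1.8759.
df = n − 2 = 75.
One-sided p ≈ 0.0323, which is < 0.1, so reject H₀.
There is evidence of a linear association between daily sodium intake and systolic blood pressure.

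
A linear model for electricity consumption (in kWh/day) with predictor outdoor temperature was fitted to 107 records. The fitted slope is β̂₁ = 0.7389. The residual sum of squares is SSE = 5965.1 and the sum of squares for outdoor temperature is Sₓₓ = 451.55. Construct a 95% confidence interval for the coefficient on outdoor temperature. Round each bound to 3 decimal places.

(0.036, 1.442)

MSE = SSE/(n − 2) = 5965.1/105 = 56.8105.
SE(β̂₁) = √(MSE/Sₓₓ) = √(56.8105/451.55) = 0.3547.
df = n − 2 = 105.
t* = t_{0.025, 105} = 1.982815.
Margin = t* × SE = 1.982815 × 0.3547 = 0.70330.
CI: 0.7389 ± 0.70330 → (0.036, 1.442).
With 95% confidence, each one-unit increase in outdoor temperature is associated with a change of between 0.036 and 1.442 kWh/day in electricity consumption.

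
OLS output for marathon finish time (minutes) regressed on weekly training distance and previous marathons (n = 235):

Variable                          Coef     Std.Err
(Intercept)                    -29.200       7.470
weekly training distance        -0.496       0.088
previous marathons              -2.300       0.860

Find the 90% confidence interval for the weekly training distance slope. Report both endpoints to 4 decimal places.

(-0.6413, -0.3507)

Read off: b = -0.496, SE = 0.088 for weekly training distance.
df = n − k − 1 = 235 − 2 − 1 = 232.
t* = t_{0.05, 232} = 1.651448.
Margin = t* × SE = 1.651448 × 0.088 = 0.145327.
CI: -0.496 ± 0.145327 → (-0.6413, -0.3507).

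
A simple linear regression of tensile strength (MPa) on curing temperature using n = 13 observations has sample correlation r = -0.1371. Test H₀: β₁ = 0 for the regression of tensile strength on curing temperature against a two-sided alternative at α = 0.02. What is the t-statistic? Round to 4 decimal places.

t = -0.4590

t = r·√(n − 2)/√(1 − r²) = -0.1371·√11/√0.981204 = -0.4590.
df = n − 2 = 11.
Two-sided p ≈ 0.6551, which is ≥ 0.02, so fail to reject H₀.
The data do not give significant evidence of a linear association between curing temperature and tensile strength.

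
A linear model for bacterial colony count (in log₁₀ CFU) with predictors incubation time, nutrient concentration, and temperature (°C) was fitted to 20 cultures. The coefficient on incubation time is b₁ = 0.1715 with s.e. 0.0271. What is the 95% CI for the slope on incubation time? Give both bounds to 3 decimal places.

(0.114, 0.229)

df = n − k − 1 = 20 − 3 − 1 = 16.
t* = t_{0.025, 16} = 2.119905.
Margin = t* × SE = 2.119905 × 0.0271 = 0.05745.
CI: 0.1715 ± 0.05745 → (0.114, 0.229).
With 95% confidence, each one-unit increase in incubation time is associated with a change of between 0.114 and 0.229 log₁₀ CFU in bacterial colony count, holding the other predictors fixed.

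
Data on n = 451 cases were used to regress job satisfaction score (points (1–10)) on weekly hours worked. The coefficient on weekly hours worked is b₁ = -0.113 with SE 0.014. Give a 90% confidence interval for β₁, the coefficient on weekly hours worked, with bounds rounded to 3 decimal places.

df = n − 2 = 451 − 2 = 449.
t* = t_{0.05, 449} = 1.648254.
Margin = t* × SE = 1.648254 × 0.014 = 0.02308.
CI: -0.113 ± 0.02308 → (-0.136, -0.090).
With 90% confidence, each one-unit increase in weekly hours worked is associated with a change of between -0.136 and -0.090 points (1–10) in job satisfaction score.

(-0.136, -0.090)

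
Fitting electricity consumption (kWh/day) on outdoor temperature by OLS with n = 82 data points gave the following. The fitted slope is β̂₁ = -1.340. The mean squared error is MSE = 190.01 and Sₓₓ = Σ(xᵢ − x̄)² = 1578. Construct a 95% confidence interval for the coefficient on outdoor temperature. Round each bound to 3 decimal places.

(-2.031, -0.649)

SE(β̂₁) = √(MSE/Sₓₓ) = √(190.01/1578) = 0.347004.
df = n − 2 = 80.
t* = t_{0.025, 80} = 1.990063.
Margin = t* × SE = 1.990063 × 0.347004 = 0.69056.
CI: -1.340 ± 0.69056 → (-2.031, -0.649).
With 95% confidence, each one-unit increase in outdoor temperature is associated with a change of between -2.031 and -0.649 kWh/day in electricity consumption.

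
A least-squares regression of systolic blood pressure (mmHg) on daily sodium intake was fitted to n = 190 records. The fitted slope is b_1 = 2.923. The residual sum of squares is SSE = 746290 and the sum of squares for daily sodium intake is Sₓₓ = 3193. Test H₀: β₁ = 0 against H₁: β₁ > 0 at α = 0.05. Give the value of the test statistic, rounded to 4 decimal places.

MSE = SSE/(n − 2) = 746290/188 = 3969.63.
SE(b_1) = √(MSE/Sₓₓ) = √(3969.63/3193) = 1.115.
t = 2.923 / 1.115 = 2.6215.
df = n − 2 = 188.
One-sided p ≈ 0.0047, which is < 0.05, so reject H₀.
There is evidence that the true slope on daily sodium intake is positive.

t = 2.6215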